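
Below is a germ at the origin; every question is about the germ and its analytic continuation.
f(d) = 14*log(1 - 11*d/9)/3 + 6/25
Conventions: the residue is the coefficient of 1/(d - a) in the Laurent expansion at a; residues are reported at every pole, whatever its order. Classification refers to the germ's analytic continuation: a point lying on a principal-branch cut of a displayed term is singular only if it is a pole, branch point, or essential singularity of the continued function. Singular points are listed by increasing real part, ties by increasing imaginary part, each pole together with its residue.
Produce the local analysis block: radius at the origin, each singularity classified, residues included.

Branch term (14/3)*log(1 - d/(9/11)): its argument vanishes at d = 9/11, a logarithmic branch point, modulus 9/11.
The radius of convergence is the smallest modulus among the singular points: 9/11.

Radius of convergence at 0: 9/11.
At 9/11: a logarithmic branch point.


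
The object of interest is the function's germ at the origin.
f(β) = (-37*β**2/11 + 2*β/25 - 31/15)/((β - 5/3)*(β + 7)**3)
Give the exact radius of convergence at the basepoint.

Denominator factor (β + 7)^3: pole of order 3 at -7, modulus 7.
Denominator factor (β - 5/3): pole of order 1 at 5/3, modulus 5/3.
The radius of convergence is the smallest modulus among the singular points: 5/3.

The radius of convergence is 5/3.


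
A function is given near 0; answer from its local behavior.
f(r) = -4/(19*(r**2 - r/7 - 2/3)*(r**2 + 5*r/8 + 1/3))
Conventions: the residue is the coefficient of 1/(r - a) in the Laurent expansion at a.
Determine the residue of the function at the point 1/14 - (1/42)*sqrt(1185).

The factor r**2 - r/7 - 2/3 splits as (r - a)(r - a') with a = 1/14 - (1/42)*sqrt(1185), a' = 1/14 + (1/42)*sqrt(1185). At the order-1 pole a set g(r) = (r - a)*f(r) = [-4/(19*(r**2 + 5*r/8 + 1/3))] / (r - a').
Simple pole: residue = g(a) at a = 1/14 - (1/42)*sqrt(1185), which is 7224/64049 + (138936/25299355)*sqrt(1185).

The residue is 7224/64049 + (138936/25299355)*sqrt(1185).


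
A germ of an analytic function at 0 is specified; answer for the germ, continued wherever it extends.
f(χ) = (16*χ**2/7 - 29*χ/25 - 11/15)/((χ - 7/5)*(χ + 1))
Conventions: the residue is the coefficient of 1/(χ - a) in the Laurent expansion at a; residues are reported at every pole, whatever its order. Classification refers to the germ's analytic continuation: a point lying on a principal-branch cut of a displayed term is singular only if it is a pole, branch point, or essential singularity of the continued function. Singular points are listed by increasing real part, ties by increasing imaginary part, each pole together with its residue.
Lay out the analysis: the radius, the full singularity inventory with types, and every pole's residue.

Denominator factor (χ - 7/5): pole of order 1 at 7/5, modulus 7/5.
Denominator factor (χ + 1): pole of order 1 at -1, modulus 1.
The radius of convergence is the smallest modulus among the singular points: 1.
At the order-1 pole -1 set g(χ) = (χ - (-1))*f(χ) = (16*χ**2/7 - 29*χ/25 - 11/15)/(χ - 7/5).
Simple pole: residue = g(a) at a = -1, which is -356/315.
At the order-1 pole 7/5 set g(χ) = (χ - (7/5))*f(χ) = (16*χ**2/7 - 29*χ/25 - 11/15)/(χ + 1).
Simple pole: residue = g(a) at a = 7/5, which is 199/225.
List the singular points by increasing real part (a conjugate pair: the negative imaginary part first).

Radius of convergence at 0: 1.
At -1: a pole of order 1; residue -356/315.
At 7/5: a pole of order 1; residue 199/225.


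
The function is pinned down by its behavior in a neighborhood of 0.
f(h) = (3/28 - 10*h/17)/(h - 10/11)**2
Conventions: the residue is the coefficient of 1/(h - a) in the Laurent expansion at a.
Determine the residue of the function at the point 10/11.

At the order-2 pole 10/11 set g(h) = (h - (10/11))^2*f(h) = 3/28 - 10*h/17.
Order-2 pole: residue = g'(a); g'(10/11) = -10/17, so the residue is -10/17.

The residue is -10/17.


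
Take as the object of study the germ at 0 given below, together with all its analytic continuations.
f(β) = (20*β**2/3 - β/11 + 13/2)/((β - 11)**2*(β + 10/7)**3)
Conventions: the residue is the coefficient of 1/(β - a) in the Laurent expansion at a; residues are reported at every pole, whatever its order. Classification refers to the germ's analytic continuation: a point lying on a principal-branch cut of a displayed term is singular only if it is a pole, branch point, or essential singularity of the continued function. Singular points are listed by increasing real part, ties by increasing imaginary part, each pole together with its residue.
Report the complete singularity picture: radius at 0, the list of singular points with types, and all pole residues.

Denominator factor (β + 10/7)^3: pole of order 3 at -10/7, modulus 10/7.
Denominator factor (β - 11)^2: pole of order 2 at 11, modulus 11.
The radius of convergence is the smallest modulus among the singular points: 10/7.
At the order-3 pole -10/7 set g(β) = (β - (-10/7))^3*f(β) = (20*β**2/3 - β/11 + 13/2)/(β - 11)**2.
Order-3 pole: residue = g''(a)/2; g''(-10/7) = 32473525/630187371, so the residue is 32473525/1260374742.
At the order-2 pole 11 set g(β) = (β - (11))^2*f(β) = (20*β**2/3 - β/11 + 13/2)/(β + 10/7)**3.
Order-2 pole: residue = g'(a); g'(11) = -32473525/1260374742, so the residue is -32473525/1260374742.
List the singular points by increasing real part (a conjugate pair: the negative imaginary part first).

Radius of convergence at 0: 10/7.
At -10/7: a pole of order 3; residue 32473525/1260374742.
At 11: a pole of order 2; residue -32473525/1260374742.


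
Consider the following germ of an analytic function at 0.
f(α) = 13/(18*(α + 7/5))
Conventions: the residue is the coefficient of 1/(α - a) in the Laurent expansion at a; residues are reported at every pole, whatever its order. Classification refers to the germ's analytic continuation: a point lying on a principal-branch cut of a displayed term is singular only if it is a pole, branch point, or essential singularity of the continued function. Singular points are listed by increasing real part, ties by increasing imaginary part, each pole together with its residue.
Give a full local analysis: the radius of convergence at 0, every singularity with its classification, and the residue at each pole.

Radius of convergence at 0: 7/5.
At -7/5: a pole of order 1; residue 13/18.

Denominator factor (α + 7/5): pole of order 1 at -7/5, modulus 7/5.
The radius of convergence is the smallest modulus among the singular points: 7/5.
At the order-1 pole -7/5 set g(α) = (α - (-7/5))*f(α) = 13/18.
Simple pole: residue = g(a) at a = -7/5, which is 13/18.


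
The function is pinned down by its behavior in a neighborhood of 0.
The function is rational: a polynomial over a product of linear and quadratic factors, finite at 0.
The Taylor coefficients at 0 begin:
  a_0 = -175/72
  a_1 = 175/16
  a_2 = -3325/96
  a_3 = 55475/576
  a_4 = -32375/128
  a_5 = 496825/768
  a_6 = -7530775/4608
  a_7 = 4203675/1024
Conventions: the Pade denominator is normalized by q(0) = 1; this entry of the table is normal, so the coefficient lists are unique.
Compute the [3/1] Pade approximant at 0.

The Pade approximant has numerator coefficients [-175/72, 5775/1268, -44975/7608, 61075/11412]; denominator coefficients [1, 1665/634].

Taylor coefficients needed (read off): a_0 = -175/72, a_1 = 175/16, a_2 = -3325/96, a_3 = 55475/576, a_4 = -32375/128.
Write the denominator as Q(y) = 1 + q1*y. Requiring Q*f - P = O(y^5) with deg P <= 3 kills the coefficients of y^4..y^4 in Q*f:
  y^4: a_4 + q1*a_3 = 0, i.e. -32375/128 + (55475/576)*q1 = 0.
Solving this linear system: q1 = 1665/634.
The numerator is Q*f truncated at degree 3: P0 = a_0 = -175/72; P1 = a_1 + q1*a_0 = 5775/1268; P2 = a_2 + q1*a_1 = -44975/7608; P3 = a_3 + q1*a_2 = 61075/11412.


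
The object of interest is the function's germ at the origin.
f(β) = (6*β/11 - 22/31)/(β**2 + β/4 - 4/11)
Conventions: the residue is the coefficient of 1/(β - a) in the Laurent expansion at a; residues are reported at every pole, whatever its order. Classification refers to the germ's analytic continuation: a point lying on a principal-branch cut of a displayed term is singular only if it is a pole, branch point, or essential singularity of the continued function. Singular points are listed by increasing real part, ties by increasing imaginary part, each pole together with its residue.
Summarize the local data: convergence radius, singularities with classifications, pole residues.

Denominator factor (β**2 + β/4 - 4/11): discriminant 267/176, real irrational roots -1/8 + (1/88)*sqrt(2937) and -1/8 - (1/88)*sqrt(2937); poles of order 1, moduli -1/8 + (1/88)*sqrt(2937) and 1/8 + (1/88)*sqrt(2937).
The radius of convergence is the smallest modulus among the singular points: -1/8 + (1/88)*sqrt(2937).
The factor β**2 + β/4 - 4/11 splits as (β - a)(β - a') with a = -1/8 - (1/88)*sqrt(2937), a' = -1/8 + (1/88)*sqrt(2937). At the order-1 pole a set g(β) = (β - a)*f(β) = [6*β/11 - 22/31] / (β - a').
Simple pole: residue = g(a) at a = -1/8 - (1/88)*sqrt(2937), which is 3/11 + (1061/91047)*sqrt(2937).
The factor β**2 + β/4 - 4/11 splits as (β - a)(β - a') with a = -1/8 + (1/88)*sqrt(2937), a' = -1/8 - (1/88)*sqrt(2937). At the order-1 pole a set g(β) = (β - a)*f(β) = [6*β/11 - 22/31] / (β - a').
Simple pole: residue = g(a) at a = -1/8 + (1/88)*sqrt(2937), which is 3/11 - (1061/91047)*sqrt(2937).
List the singular points by increasing real part (a conjugate pair: the negative imaginary part first).

Radius of convergence at 0: -1/8 + (1/88)*sqrt(2937).
At -1/8 - (1/88)*sqrt(2937): a pole of order 1; residue 3/11 + (1061/91047)*sqrt(2937).
At -1/8 + (1/88)*sqrt(2937): a pole of order 1; residue 3/11 - (1061/91047)*sqrt(2937).


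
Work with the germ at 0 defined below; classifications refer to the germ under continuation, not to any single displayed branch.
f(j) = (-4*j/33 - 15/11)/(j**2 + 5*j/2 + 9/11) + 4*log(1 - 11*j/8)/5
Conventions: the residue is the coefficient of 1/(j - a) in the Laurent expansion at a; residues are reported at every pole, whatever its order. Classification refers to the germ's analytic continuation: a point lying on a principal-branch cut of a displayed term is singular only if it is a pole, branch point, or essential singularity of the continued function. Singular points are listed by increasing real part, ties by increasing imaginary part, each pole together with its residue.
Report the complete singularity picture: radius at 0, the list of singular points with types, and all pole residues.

Denominator factor (j**2 + 5*j/2 + 9/11): discriminant 131/44, real irrational roots -5/4 + (1/44)*sqrt(1441) and -5/4 - (1/44)*sqrt(1441); poles of order 1, moduli 5/4 - (1/44)*sqrt(1441) and 5/4 + (1/44)*sqrt(1441).
Branch term (4/5)*log(1 - j/(8/11)): its argument vanishes at j = 8/11, a logarithmic branch point, modulus 8/11.
The radius of convergence is the smallest modulus among the singular points: 5/4 - (1/44)*sqrt(1441).
The branch term is analytic at -5/4 - (1/44)*sqrt(1441) and contributes nothing to the residue; only the rational part matters.
The factor j**2 + 5*j/2 + 9/11 splits as (j - a)(j - a') with a = -5/4 - (1/44)*sqrt(1441), a' = -5/4 + (1/44)*sqrt(1441). At the order-1 pole a set g(j) = (j - a)*(rational part) = [-4*j/33 - 15/11] / (j - a').
Simple pole: residue = g(a) at a = -5/4 - (1/44)*sqrt(1441), which is -2/33 + (80/4323)*sqrt(1441).
The branch term is analytic at -5/4 + (1/44)*sqrt(1441) and contributes nothing to the residue; only the rational part matters.
The factor j**2 + 5*j/2 + 9/11 splits as (j - a)(j - a') with a = -5/4 + (1/44)*sqrt(1441), a' = -5/4 - (1/44)*sqrt(1441). At the order-1 pole a set g(j) = (j - a)*(rational part) = [-4*j/33 - 15/11] / (j - a').
Simple pole: residue = g(a) at a = -5/4 + (1/44)*sqrt(1441), which is -2/33 - (80/4323)*sqrt(1441).
List the singular points by increasing real part (a conjugate pair: the negative imaginary part first).

Radius of convergence at 0: 5/4 - (1/44)*sqrt(1441).
At -5/4 - (1/44)*sqrt(1441): a pole of order 1; residue -2/33 + (80/4323)*sqrt(1441).
At -5/4 + (1/44)*sqrt(1441): a pole of order 1; residue -2/33 - (80/4323)*sqrt(1441).
At 8/11: a logarithmic branch point.


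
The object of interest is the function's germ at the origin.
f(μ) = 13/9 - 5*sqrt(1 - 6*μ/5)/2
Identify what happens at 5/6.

The term (-5/2)*sqrt(1 - μ/(5/6)) has argument 1 - 5/6/(5/6) = 0 at 5/6: a square-root (algebraic, two-sheeted) branch point; the remaining terms are analytic or single-valued there.

The point is an algebraic (square-root) branch point.


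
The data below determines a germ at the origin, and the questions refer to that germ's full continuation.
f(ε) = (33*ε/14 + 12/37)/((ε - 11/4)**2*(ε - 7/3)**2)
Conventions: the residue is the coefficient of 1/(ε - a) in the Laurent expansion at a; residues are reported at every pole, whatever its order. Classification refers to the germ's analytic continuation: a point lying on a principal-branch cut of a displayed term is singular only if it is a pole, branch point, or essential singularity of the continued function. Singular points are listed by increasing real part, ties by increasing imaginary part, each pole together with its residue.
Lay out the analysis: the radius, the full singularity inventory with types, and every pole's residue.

Denominator factor (ε - 11/4)^2: pole of order 2 at 11/4, modulus 11/4.
Denominator factor (ε - 7/3)^2: pole of order 2 at 7/3, modulus 7/3.
The radius of convergence is the smallest modulus among the singular points: 7/3.
At the order-2 pole 7/3 set g(ε) = (ε - (7/3))^2*f(ε) = (33*ε/14 + 12/37)/(ε - 11/4)**2.
Order-2 pole: residue = g'(a); g'(7/3) = 5652936/32375, so the residue is 5652936/32375.
At the order-2 pole 11/4 set g(ε) = (ε - (11/4))^2*f(ε) = (33*ε/14 + 12/37)/(ε - 7/3)**2.
Order-2 pole: residue = g'(a); g'(11/4) = -5652936/32375, so the residue is -5652936/32375.
List the singular points by increasing real part (a conjugate pair: the negative imaginary part first).

Radius of convergence at 0: 7/3.
At 7/3: a pole of order 2; residue 5652936/32375.
At 11/4: a pole of order 2; residue -5652936/32375.


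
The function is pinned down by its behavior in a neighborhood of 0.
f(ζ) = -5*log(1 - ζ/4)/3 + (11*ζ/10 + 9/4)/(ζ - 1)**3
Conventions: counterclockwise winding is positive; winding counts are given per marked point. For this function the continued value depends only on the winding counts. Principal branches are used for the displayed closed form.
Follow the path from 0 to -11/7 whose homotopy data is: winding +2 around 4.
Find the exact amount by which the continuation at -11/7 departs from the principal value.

The rational part is single-valued and drops out of the difference; each branch term changes only by its own monodromy.
(-5/3)*log(1 - ζ/(4)): each positive loop around 4 adds 2*pi*i to the log, so winding +2 contributes (-5/3)*(2)*2*pi*i = -(20/3)*pi*i.
Summing the contributions at ζ = -11/7 gives -(20/3)*pi*i.

Continued minus principal equals -(20/3)*pi*i.


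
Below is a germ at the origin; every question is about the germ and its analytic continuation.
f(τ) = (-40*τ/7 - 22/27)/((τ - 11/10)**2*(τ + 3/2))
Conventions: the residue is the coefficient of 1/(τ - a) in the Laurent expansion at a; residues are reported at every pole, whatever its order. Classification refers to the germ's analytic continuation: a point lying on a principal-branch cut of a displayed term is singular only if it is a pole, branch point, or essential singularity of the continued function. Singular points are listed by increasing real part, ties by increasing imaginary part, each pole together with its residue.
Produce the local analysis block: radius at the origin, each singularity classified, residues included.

Radius of convergence at 0: 11/10.
At -3/2: a pole of order 1; residue 36650/31941.
At 11/10: a pole of order 2; residue -36650/31941.

Denominator factor (τ + 3/2): pole of order 1 at -3/2, modulus 3/2.
Denominator factor (τ - 11/10)^2: pole of order 2 at 11/10, modulus 11/10.
The radius of convergence is the smallest modulus among the singular points: 11/10.
At the order-1 pole -3/2 set g(τ) = (τ - (-3/2))*f(τ) = (-40*τ/7 - 22/27)/(τ - 11/10)**2.
Simple pole: residue = g(a) at a = -3/2, which is 36650/31941.
At the order-2 pole 11/10 set g(τ) = (τ - (11/10))^2*f(τ) = (-40*τ/7 - 22/27)/(τ + 3/2).
Order-2 pole: residue = g'(a); g'(11/10) = -36650/31941, so the residue is -36650/31941.
List the singular points by increasing real part (a conjugate pair: the negative imaginary part first).


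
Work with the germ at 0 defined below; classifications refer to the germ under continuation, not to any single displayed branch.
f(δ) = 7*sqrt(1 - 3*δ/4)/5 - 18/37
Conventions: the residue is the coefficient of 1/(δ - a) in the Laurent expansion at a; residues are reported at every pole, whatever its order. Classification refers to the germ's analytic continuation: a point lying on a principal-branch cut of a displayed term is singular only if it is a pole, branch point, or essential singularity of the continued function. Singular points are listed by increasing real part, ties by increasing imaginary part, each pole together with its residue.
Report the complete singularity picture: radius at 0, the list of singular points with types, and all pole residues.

Branch term (7/5)*sqrt(1 - δ/(4/3)): its argument vanishes at δ = 4/3, a square-root branch point, modulus 4/3.
The radius of convergence is the smallest modulus among the singular points: 4/3.

Radius of convergence at 0: 4/3.
At 4/3: an algebraic (square-root) branch point.


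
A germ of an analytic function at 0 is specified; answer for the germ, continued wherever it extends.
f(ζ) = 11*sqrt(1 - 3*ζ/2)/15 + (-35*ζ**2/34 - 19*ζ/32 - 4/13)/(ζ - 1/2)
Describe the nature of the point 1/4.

Denominator factors: ζ - 1/2 = -1/4 at ζ = 1/4 — none vanishes.
Branch term sqrt(1 - ζ/(2/3)): argument at 1/4 is 5/8, nonzero, so 1/4 is not its branch point (a point on a principal cut is still regular for the continued germ).
So the germ continues analytically to 1/4.

The point is a regular point.


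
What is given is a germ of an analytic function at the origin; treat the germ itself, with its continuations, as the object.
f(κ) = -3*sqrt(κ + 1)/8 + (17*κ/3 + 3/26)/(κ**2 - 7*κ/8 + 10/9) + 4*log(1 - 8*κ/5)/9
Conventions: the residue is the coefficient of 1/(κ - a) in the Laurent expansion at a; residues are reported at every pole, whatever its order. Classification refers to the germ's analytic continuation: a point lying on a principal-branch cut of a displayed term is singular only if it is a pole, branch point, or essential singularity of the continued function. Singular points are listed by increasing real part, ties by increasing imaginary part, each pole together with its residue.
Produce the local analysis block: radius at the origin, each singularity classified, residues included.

Radius of convergence at 0: 5/8.
At -1: an algebraic (square-root) branch point.
At (7/16) - ((1/48)*sqrt(2119))*i: a pole of order 1; residue (17/6) + ((1619/55094)*sqrt(2119))*i.
At (7/16) + ((1/48)*sqrt(2119))*i: a pole of order 1; residue (17/6) - ((1619/55094)*sqrt(2119))*i.
At 5/8: a logarithmic branch point.

Denominator factor (κ**2 - 7*κ/8 + 10/9): discriminant -2119/576, complex-conjugate roots (7/16) + ((1/48)*sqrt(2119))*i and (7/16) - ((1/48)*sqrt(2119))*i; poles of order 1, moduli (1/3)*sqrt(10) and (1/3)*sqrt(10).
Branch term (-3/8)*sqrt(1 - κ/(-1)): its argument vanishes at κ = -1, a square-root branch point, modulus 1.
Branch term (4/9)*log(1 - κ/(5/8)): its argument vanishes at κ = 5/8, a logarithmic branch point, modulus 5/8.
The radius of convergence is the smallest modulus among the singular points: 5/8.
The branch terms are analytic at (7/16) - ((1/48)*sqrt(2119))*i and contribute nothing to the residue; only the rational part matters.
The factor κ**2 - 7*κ/8 + 10/9 splits as (κ - a)(κ - a') with a = (7/16) - ((1/48)*sqrt(2119))*i, a' = (7/16) + ((1/48)*sqrt(2119))*i. At the order-1 pole a set g(κ) = (κ - a)*(rational part) = [17*κ/3 + 3/26] / (κ - a').
Simple pole: residue = g(a) at a = (7/16) - ((1/48)*sqrt(2119))*i, which is (17/6) + ((1619/55094)*sqrt(2119))*i.
The branch terms are analytic at (7/16) + ((1/48)*sqrt(2119))*i and contribute nothing to the residue; only the rational part matters.
The factor κ**2 - 7*κ/8 + 10/9 splits as (κ - a)(κ - a') with a = (7/16) + ((1/48)*sqrt(2119))*i, a' = (7/16) - ((1/48)*sqrt(2119))*i. At the order-1 pole a set g(κ) = (κ - a)*(rational part) = [17*κ/3 + 3/26] / (κ - a').
Simple pole: residue = g(a) at a = (7/16) + ((1/48)*sqrt(2119))*i, which is (17/6) - ((1619/55094)*sqrt(2119))*i.
List the singular points by increasing real part (a conjugate pair: the negative imaginary part first).


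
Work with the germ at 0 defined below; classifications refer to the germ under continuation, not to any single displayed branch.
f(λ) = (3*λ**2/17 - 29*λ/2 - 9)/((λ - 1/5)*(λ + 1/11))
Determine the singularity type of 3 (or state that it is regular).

Denominator factors: λ - 1/5 = 14/5 at λ = 3; λ + 1/11 = 34/11 at λ = 3 — none vanishes.
So the germ continues analytically to 3.

The point is a regular point.


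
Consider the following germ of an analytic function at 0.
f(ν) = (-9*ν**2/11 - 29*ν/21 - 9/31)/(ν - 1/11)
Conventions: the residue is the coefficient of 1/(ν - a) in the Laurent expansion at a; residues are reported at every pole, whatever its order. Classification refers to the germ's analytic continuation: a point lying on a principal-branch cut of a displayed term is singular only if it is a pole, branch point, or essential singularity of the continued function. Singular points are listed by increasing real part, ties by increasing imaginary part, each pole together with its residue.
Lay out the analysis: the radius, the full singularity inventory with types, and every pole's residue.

Radius of convergence at 0: 1/11.
At 1/11: a pole of order 1; residue -366197/866481.

Denominator factor (ν - 1/11): pole of order 1 at 1/11, modulus 1/11.
The radius of convergence is the smallest modulus among the singular points: 1/11.
At the order-1 pole 1/11 set g(ν) = (ν - (1/11))*f(ν) = -9*ν**2/11 - 29*ν/21 - 9/31.
Simple pole: residue = g(a) at a = 1/11, which is -366197/866481.


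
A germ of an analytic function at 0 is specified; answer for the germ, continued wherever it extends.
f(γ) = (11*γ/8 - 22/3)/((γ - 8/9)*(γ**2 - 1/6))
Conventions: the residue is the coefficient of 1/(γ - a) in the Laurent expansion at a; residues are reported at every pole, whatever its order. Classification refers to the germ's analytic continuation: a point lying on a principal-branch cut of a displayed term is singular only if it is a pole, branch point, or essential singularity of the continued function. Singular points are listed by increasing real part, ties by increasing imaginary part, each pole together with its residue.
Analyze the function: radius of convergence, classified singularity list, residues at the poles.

Radius of convergence at 0: (1/6)*sqrt(6).
At -(1/6)*sqrt(6): a pole of order 1; residue 495/101 - (8151/1616)*sqrt(6).
At (1/6)*sqrt(6): a pole of order 1; residue 495/101 + (8151/1616)*sqrt(6).
At 8/9: a pole of order 1; residue -990/101.

Denominator factor (γ**2 - 1/6): discriminant 2/3, real irrational roots (1/6)*sqrt(6) and -(1/6)*sqrt(6); poles of order 1, moduli (1/6)*sqrt(6) and (1/6)*sqrt(6).
Denominator factor (γ - 8/9): pole of order 1 at 8/9, modulus 8/9.
The radius of convergence is the smallest modulus among the singular points: (1/6)*sqrt(6).
The factor γ**2 - 1/6 splits as (γ - a)(γ - a') with a = -(1/6)*sqrt(6), a' = (1/6)*sqrt(6). At the order-1 pole a set g(γ) = (γ - a)*f(γ) = [(11*γ/8 - 22/3)/(γ - 8/9)] / (γ - a').
Simple pole: residue = g(a) at a = -(1/6)*sqrt(6), which is 495/101 - (8151/1616)*sqrt(6).
The factor γ**2 - 1/6 splits as (γ - a)(γ - a') with a = (1/6)*sqrt(6), a' = -(1/6)*sqrt(6). At the order-1 pole a set g(γ) = (γ - a)*f(γ) = [(11*γ/8 - 22/3)/(γ - 8/9)] / (γ - a').
Simple pole: residue = g(a) at a = (1/6)*sqrt(6), which is 495/101 + (8151/1616)*sqrt(6).
At the order-1 pole 8/9 set g(γ) = (γ - (8/9))*f(γ) = (11*γ/8 - 22/3)/(γ**2 - 1/6).
Simple pole: residue = g(a) at a = 8/9, which is -990/101.
List the singular points by increasing real part (a conjugate pair: the negative imaginary part first).


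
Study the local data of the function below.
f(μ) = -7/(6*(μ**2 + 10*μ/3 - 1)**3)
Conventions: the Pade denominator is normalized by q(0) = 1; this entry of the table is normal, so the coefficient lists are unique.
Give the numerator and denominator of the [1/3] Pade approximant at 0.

The Pade approximant has numerator coefficients [7/6, -1911/920]; denominator coefficients [1, -5419/460, 6643/138, -882361/12420].

Taylor coefficients needed (expand at 0): a_0 = 7/6, a_1 = 35/3, a_2 = 1463/18, a_3 = 38780/81, a_4 = 207067/81.
Write the denominator as Q(μ) = 1 + q1*μ + q2*μ^2 + q3*μ^3. Requiring Q*f - P = O(μ^5) with deg P <= 1 kills the coefficients of μ^2..μ^4 in Q*f:
  μ^2: a_2 + q1*a_1 + q2*a_0 = 0, i.e. 1463/18 + (35/3)*q1 + (7/6)*q2 = 0.
  μ^3: a_3 + q1*a_2 + q2*a_1 + q3*a_0 = 0, i.e. 38780/81 + (1463/18)*q1 + (35/3)*q2 + (7/6)*q3 = 0.
  μ^4: a_4 + q1*a_3 + q2*a_2 + q3*a_1 = 0, i.e. 207067/81 + (38780/81)*q1 + (1463/18)*q2 + (35/3)*q3 = 0.
Solving this linear system: q1 = -5419/460, q2 = 6643/138, q3 = -882361/12420.
The numerator is Q*f truncated at degree 1: P0 = a_0 = 7/6; P1 = a_1 + q1*a_0 = -1911/920.


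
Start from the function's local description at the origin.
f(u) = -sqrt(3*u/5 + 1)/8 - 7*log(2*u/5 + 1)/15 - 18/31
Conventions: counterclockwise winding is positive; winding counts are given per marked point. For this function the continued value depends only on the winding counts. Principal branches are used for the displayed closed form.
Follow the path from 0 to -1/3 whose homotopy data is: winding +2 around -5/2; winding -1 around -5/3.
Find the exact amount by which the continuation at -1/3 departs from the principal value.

Continued minus principal equals ((1/10)*sqrt(5)) - ((28/15)*pi)*i.

The rational part is single-valued and drops out of the difference; each branch term changes only by its own monodromy.
(-7/15)*log(1 - u/(-5/2)): each positive loop around -5/2 adds 2*pi*i to the log, so winding +2 contributes (-7/15)*(2)*2*pi*i = -(28/15)*pi*i.
(-1/8)*sqrt(1 - u/(-5/3)): winding -1 is odd, the square root flips sign, contributing -2*(-1/8)*sqrt(1 - (-1/3)/(-5/3)) = -2*(-1/8)*sqrt(4/5) = (1/10)*sqrt(5).
Summing the contributions at u = -1/3 gives ((1/10)*sqrt(5)) - ((28/15)*pi)*i.


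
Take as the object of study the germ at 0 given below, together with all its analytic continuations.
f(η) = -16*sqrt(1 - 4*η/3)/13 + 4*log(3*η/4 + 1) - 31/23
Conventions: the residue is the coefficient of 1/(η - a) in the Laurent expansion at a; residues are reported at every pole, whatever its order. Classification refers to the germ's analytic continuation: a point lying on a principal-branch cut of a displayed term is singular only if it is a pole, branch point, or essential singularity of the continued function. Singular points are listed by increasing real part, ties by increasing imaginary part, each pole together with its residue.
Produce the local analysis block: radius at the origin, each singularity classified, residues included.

Radius of convergence at 0: 3/4.
At -4/3: a logarithmic branch point.
At 3/4: an algebraic (square-root) branch point.

Branch term (4)*log(1 - η/(-4/3)): its argument vanishes at η = -4/3, a logarithmic branch point, modulus 4/3.
Branch term (-16/13)*sqrt(1 - η/(3/4)): its argument vanishes at η = 3/4, a square-root branch point, modulus 3/4.
The radius of convergence is the smallest modulus among the singular points: 3/4.
List the singular points by increasing real part (a conjugate pair: the negative imaginary part first).


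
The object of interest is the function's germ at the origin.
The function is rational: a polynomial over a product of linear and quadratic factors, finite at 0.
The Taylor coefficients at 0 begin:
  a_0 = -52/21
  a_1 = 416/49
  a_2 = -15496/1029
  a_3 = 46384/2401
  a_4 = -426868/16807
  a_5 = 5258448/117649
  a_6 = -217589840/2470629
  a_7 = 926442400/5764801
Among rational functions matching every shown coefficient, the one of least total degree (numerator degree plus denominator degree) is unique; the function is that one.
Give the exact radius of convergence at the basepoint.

No rational of total degree below 5 reproduces all 8 coefficients; solving the [0/5] Pade equations on them gives f(u) = -13/(9*(u + 7/12)*(u**2 + 6*u/7 + 1)**2), whose expansion matches every shown term.
Denominator factor (u + 7/12): pole of order 1 at -7/12, modulus 7/12.
Denominator factor (u**2 + 6*u/7 + 1)^2: discriminant -160/49, complex-conjugate roots (-3/7) + ((2/7)*sqrt(10))*i and (-3/7) - ((2/7)*sqrt(10))*i; poles of order 2, moduli 1 and 1.
The radius of convergence is the smallest modulus among the singular points: 7/12.

The radius of convergence is 7/12.


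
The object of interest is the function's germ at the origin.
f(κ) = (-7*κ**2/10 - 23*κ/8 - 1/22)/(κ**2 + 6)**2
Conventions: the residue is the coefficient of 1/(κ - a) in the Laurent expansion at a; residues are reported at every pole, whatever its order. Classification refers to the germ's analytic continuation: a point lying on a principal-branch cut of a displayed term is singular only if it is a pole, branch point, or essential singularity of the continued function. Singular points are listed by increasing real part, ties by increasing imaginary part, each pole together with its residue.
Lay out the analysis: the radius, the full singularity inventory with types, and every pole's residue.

Denominator factor (κ**2 + 6)^2: discriminant -24, complex-conjugate roots (sqrt(6))*i and -(sqrt(6))*i; poles of order 2, moduli sqrt(6) and sqrt(6).
The radius of convergence is the smallest modulus among the singular points: sqrt(6).
The factor κ**2 + 6 splits as (κ - a)(κ - a') with a = -(sqrt(6))*i, a' = (sqrt(6))*i. At the order-2 pole a set g(κ) = (κ - a)^2*f(κ) = [-7*κ**2/10 - 23*κ/8 - 1/22] / (κ - a')^2.
Order-2 pole: residue = g'(a); g'(-(sqrt(6))*i) = -((467/15840)*sqrt(6))*i, so the residue is -((467/15840)*sqrt(6))*i.
The factor κ**2 + 6 splits as (κ - a)(κ - a') with a = (sqrt(6))*i, a' = -(sqrt(6))*i. At the order-2 pole a set g(κ) = (κ - a)^2*f(κ) = [-7*κ**2/10 - 23*κ/8 - 1/22] / (κ - a')^2.
Order-2 pole: residue = g'(a); g'((sqrt(6))*i) = ((467/15840)*sqrt(6))*i, so the residue is ((467/15840)*sqrt(6))*i.
List the singular points by increasing real part (a conjugate pair: the negative imaginary part first).

Radius of convergence at 0: sqrt(6).
At -(sqrt(6))*i: a pole of order 2; residue -((467/15840)*sqrt(6))*i.
At (sqrt(6))*i: a pole of order 2; residue ((467/15840)*sqrt(6))*i.


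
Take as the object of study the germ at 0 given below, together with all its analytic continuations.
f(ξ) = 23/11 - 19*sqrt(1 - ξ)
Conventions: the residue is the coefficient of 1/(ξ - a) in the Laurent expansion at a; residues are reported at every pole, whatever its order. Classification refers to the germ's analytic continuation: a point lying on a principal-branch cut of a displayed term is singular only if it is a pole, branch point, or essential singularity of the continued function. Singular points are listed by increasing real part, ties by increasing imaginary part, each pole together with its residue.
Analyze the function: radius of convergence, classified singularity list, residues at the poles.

Branch term (-19)*sqrt(1 - ξ/(1)): its argument vanishes at ξ = 1, a square-root branch point, modulus 1.
The radius of convergence is the smallest modulus among the singular points: 1.

Radius of convergence at 0: 1.
At 1: an algebraic (square-root) branch point.


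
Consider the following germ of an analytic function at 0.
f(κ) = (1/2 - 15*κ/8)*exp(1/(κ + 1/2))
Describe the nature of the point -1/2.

The exponent 1/(κ - (-1/2)) has a pole at -1/2, so exp(1/(κ - (-1/2))) takes every nonzero value near it: an essential singularity (not a pole of any order).

The point is an essential singularity.


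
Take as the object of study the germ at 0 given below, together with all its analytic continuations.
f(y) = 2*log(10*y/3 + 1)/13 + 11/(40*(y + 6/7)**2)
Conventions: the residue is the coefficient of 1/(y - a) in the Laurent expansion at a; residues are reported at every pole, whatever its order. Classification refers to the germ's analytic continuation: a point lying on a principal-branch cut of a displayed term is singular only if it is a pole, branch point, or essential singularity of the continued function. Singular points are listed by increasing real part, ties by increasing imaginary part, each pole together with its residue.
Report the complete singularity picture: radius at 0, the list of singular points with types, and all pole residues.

Denominator factor (y + 6/7)^2: pole of order 2 at -6/7, modulus 6/7.
Branch term (2/13)*log(1 - y/(-3/10)): its argument vanishes at y = -3/10, a logarithmic branch point, modulus 3/10.
The radius of convergence is the smallest modulus among the singular points: 3/10.
The branch term is analytic at -6/7 and contributes nothing to the residue; only the rational part matters.
At the order-2 pole -6/7 set g(y) = (y - (-6/7))^2*(rational part) = 11/40.
Order-2 pole: residue = g'(a); g'(-6/7) = 0, so the residue is 0.
List the singular points by increasing real part (a conjugate pair: the negative imaginary part first).

Radius of convergence at 0: 3/10.
At -6/7: a pole of order 2; residue 0.
At -3/10: a logarithmic branch point.


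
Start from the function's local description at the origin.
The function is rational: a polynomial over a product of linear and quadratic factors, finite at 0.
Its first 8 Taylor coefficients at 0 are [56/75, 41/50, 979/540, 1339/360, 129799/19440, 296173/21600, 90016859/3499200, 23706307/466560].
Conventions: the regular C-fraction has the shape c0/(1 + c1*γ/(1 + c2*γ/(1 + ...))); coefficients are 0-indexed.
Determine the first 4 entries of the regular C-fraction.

The regular C-fraction coefficients are [56/75, -123/112, -137959/123984, 48354040/152720613].


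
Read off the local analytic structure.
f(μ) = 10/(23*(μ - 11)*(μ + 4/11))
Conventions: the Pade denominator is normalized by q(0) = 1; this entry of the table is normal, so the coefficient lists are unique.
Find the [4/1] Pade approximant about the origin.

Taylor coefficients needed (expand at 0): a_0 = -5/46, a_1 = 585/2024, a_2 = -70865/89056, a_3 = 8574345/3918464, a_4 = -1037497025/172412416, a_5 = 125537134905/7586146304.
Write the denominator as Q(μ) = 1 + q1*μ. Requiring Q*f - P = O(μ^6) with deg P <= 4 kills the coefficients of μ^5..μ^5 in Q*f:
  μ^5: a_5 + q1*a_4 = 0, i.e. 125537134905/7586146304 + (-1037497025/172412416)*q1 = 0.
Solving this linear system: q1 = 25107426981/9129973820.
The numerator is Q*f truncated at degree 4: P0 = a_0 = -5/46; P1 = a_1 + q1*a_0 = -18863559/1908994526; P2 = a_2 + q1*a_1 = -1714933/1908994526; P3 = a_3 + q1*a_2 = -155727/1908994526; P4 = a_4 + q1*a_3 = -14641/1908994526.

The Pade approximant has numerator coefficients [-5/46, -18863559/1908994526, -1714933/1908994526, -155727/1908994526, -14641/1908994526]; denominator coefficients [1, 25107426981/9129973820].


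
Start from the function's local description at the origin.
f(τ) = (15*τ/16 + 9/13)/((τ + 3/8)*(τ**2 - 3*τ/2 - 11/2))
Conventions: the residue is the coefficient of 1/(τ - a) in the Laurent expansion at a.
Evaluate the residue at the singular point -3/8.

At the order-1 pole -3/8 set g(τ) = (τ - (-3/8))*f(τ) = (15*τ/16 + 9/13)/(τ**2 - 3*τ/2 - 11/2).
Simple pole: residue = g(a) at a = -3/8, which is -567/7982.

The residue is -567/7982.


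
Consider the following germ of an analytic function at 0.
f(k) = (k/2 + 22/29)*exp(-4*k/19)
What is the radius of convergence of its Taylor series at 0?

The radius of convergence is infinite.

The factor exp(-4*k/19) is entire and contributes no finite singular point.
The polynomial part has no poles.
No finite singular points: the Taylor series at 0 converges everywhere.


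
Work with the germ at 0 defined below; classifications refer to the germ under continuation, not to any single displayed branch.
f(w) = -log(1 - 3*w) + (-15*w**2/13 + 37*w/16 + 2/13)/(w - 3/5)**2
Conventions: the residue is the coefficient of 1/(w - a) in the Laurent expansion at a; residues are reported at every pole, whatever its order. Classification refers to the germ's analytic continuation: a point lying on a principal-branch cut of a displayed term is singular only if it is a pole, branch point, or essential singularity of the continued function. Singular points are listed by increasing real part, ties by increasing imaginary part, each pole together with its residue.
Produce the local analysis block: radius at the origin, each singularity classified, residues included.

Radius of convergence at 0: 1/3.
At 1/3: a logarithmic branch point.
At 3/5: a pole of order 2; residue 193/208.

Denominator factor (w - 3/5)^2: pole of order 2 at 3/5, modulus 3/5.
Branch term (-1)*log(1 - w/(1/3)): its argument vanishes at w = 1/3, a logarithmic branch point, modulus 1/3.
The radius of convergence is the smallest modulus among the singular points: 1/3.
The branch term is analytic at 3/5 and contributes nothing to the residue; only the rational part matters.
At the order-2 pole 3/5 set g(w) = (w - (3/5))^2*(rational part) = -15*w**2/13 + 37*w/16 + 2/13.
Order-2 pole: residue = g'(a); g'(3/5) = 193/208, so the residue is 193/208.
List the singular points by increasing real part (a conjugate pair: the negative imaginary part first).


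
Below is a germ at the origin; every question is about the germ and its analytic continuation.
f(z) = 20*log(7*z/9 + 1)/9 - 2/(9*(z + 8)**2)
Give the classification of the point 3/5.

Denominator factors: z + 8 = 43/5 at z = 3/5 — none vanishes.
Branch term log(1 - z/(-9/7)): argument at 3/5 is 22/15, nonzero, so 3/5 is not its branch point (a point on a principal cut is still regular for the continued germ).
So the germ continues analytically to 3/5.

The point is a regular point.


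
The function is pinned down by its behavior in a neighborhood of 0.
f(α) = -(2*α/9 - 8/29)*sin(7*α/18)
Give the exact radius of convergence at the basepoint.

The factor -sin(7*α/18) is entire and contributes no finite singular point.
The polynomial part has no poles.
No finite singular points: the Taylor series at 0 converges everywhere.

The radius of convergence is infinite.


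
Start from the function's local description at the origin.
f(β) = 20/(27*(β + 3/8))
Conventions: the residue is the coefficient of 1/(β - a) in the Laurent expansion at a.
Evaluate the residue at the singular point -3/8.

The residue is 20/27.

At the order-1 pole -3/8 set g(β) = (β - (-3/8))*f(β) = 20/27.
Simple pole: residue = g(a) at a = -3/8, which is 20/27.


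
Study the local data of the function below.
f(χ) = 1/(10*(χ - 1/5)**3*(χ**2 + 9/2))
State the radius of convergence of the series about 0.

The radius of convergence is 1/5.

Denominator factor (χ**2 + 9/2): discriminant -18, complex-conjugate roots ((3/2)*sqrt(2))*i and -((3/2)*sqrt(2))*i; poles of order 1, moduli (3/2)*sqrt(2) and (3/2)*sqrt(2).
Denominator factor (χ - 1/5)^3: pole of order 3 at 1/5, modulus 1/5.
The radius of convergence is the smallest modulus among the singular points: 1/5.


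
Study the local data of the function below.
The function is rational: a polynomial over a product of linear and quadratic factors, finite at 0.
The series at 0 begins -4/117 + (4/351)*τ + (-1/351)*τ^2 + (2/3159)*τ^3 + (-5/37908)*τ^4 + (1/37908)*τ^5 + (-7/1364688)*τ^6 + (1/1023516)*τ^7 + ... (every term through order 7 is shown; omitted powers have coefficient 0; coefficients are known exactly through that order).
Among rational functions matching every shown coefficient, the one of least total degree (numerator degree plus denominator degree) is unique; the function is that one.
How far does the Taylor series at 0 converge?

The radius of convergence is 6.

No rational of total degree below 2 reproduces all 8 coefficients; solving the [0/2] Pade equations on them gives f(τ) = -16/(13*(τ + 6)**2), whose expansion matches every shown term.
Denominator factor (τ + 6)^2: pole of order 2 at -6, modulus 6.
The radius of convergence is the smallest modulus among the singular points: 6.
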